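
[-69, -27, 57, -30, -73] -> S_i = Random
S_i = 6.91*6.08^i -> [6.91, 42.01, 255.44, 1553.06, 9442.62]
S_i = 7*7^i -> [7, 49, 343, 2401, 16807]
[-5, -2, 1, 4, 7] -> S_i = -5 + 3*i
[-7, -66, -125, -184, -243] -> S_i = -7 + -59*i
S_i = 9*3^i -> [9, 27, 81, 243, 729]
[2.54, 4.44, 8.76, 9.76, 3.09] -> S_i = Random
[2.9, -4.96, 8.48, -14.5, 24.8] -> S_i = 2.90*(-1.71)^i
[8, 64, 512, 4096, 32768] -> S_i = 8*8^i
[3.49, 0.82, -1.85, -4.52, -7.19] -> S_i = 3.49 + -2.67*i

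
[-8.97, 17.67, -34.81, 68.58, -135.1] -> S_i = -8.97*(-1.97)^i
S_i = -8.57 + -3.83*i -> [-8.57, -12.4, -16.23, -20.06, -23.89]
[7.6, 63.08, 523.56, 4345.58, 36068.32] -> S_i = 7.60*8.30^i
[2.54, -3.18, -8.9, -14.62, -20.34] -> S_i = 2.54 + -5.72*i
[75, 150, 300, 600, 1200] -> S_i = 75*2^i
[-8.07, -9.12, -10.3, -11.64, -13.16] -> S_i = -8.07*1.13^i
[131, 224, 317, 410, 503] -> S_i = 131 + 93*i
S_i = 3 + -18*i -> [3, -15, -33, -51, -69]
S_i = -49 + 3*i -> [-49, -46, -43, -40, -37]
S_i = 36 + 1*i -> [36, 37, 38, 39, 40]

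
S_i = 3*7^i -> [3, 21, 147, 1029, 7203]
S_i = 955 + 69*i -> [955, 1024, 1093, 1162, 1231]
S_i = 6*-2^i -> [6, -12, 24, -48, 96]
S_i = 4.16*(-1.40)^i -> [4.16, -5.82, 8.15, -11.42, 15.98]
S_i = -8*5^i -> [-8, -40, -200, -1000, -5000]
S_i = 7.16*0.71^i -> [7.16, 5.08, 3.61, 2.56, 1.82]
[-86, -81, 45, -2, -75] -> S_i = Random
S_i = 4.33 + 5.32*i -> [4.33, 9.65, 14.97, 20.29, 25.61]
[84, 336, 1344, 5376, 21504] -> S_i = 84*4^i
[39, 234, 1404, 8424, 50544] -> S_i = 39*6^i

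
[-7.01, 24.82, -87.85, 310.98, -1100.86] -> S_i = -7.01*(-3.54)^i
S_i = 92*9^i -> [92, 828, 7452, 67068, 603612]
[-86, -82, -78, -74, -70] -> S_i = -86 + 4*i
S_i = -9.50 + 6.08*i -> [-9.5, -3.42, 2.66, 8.74, 14.82]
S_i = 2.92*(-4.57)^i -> [2.92, -13.34, 60.98, -278.7, 1273.64]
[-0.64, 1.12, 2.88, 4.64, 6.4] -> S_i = -0.64 + 1.76*i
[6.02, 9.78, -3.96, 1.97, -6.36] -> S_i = Random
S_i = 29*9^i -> [29, 261, 2349, 21141, 190269]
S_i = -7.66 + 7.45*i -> [-7.66, -0.21, 7.24, 14.69, 22.14]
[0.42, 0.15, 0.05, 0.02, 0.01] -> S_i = 0.42*0.36^i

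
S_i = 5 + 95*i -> [5, 100, 195, 290, 385]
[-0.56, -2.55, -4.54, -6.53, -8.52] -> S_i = -0.56 + -1.99*i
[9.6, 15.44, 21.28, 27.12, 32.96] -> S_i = 9.60 + 5.84*i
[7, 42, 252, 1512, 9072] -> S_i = 7*6^i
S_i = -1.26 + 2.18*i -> [-1.26, 0.92, 3.1, 5.28, 7.46]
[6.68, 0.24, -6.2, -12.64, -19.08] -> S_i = 6.68 + -6.44*i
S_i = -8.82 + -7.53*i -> [-8.82, -16.35, -23.88, -31.41, -38.94]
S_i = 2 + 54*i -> [2, 56, 110, 164, 218]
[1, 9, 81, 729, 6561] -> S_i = 1*9^i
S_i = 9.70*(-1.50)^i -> [9.7, -14.55, 21.82, -32.74, 49.11]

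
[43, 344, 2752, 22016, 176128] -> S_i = 43*8^i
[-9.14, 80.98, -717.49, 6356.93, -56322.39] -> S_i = -9.14*(-8.86)^i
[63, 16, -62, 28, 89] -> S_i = Random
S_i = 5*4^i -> [5, 20, 80, 320, 1280]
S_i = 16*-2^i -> [16, -32, 64, -128, 256]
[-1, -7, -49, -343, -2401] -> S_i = -1*7^i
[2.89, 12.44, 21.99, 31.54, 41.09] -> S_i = 2.89 + 9.55*i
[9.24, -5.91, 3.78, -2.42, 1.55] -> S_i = 9.24*(-0.64)^i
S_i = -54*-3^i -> [-54, 162, -486, 1458, -4374]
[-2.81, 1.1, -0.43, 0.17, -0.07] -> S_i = -2.81*(-0.39)^i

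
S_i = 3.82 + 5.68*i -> [3.82, 9.5, 15.18, 20.86, 26.54]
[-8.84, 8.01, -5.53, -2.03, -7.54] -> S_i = Random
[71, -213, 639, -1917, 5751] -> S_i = 71*-3^i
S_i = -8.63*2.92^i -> [-8.63, -25.2, -73.58, -214.86, -627.4]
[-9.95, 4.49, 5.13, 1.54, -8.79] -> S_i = Random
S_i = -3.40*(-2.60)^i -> [-3.4, 8.84, -22.98, 59.76, -155.37]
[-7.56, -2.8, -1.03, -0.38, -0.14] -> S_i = -7.56*0.37^i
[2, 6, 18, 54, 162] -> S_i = 2*3^i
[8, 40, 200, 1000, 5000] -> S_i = 8*5^i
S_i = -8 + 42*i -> [-8, 34, 76, 118, 160]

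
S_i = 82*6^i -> [82, 492, 2952, 17712, 106272]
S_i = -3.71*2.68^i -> [-3.71, -9.94, -26.65, -71.41, -191.39]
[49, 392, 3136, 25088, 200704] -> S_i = 49*8^i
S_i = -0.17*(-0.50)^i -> [-0.17, 0.08, -0.04, 0.02, -0.01]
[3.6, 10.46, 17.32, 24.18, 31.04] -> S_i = 3.60 + 6.86*i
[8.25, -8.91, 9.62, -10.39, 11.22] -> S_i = 8.25*(-1.08)^i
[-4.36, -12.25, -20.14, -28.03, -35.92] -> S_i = -4.36 + -7.89*i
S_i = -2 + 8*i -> [-2, 6, 14, 22, 30]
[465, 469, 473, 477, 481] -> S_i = 465 + 4*i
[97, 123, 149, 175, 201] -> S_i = 97 + 26*i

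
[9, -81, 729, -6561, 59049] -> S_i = 9*-9^i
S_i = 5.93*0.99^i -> [5.93, 5.87, 5.81, 5.75, 5.7]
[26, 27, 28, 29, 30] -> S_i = 26 + 1*i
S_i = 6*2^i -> [6, 12, 24, 48, 96]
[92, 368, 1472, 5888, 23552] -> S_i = 92*4^i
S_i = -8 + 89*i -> [-8, 81, 170, 259, 348]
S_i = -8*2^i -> [-8, -16, -32, -64, -128]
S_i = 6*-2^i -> [6, -12, 24, -48, 96]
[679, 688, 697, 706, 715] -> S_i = 679 + 9*i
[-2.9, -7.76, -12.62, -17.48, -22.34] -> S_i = -2.90 + -4.86*i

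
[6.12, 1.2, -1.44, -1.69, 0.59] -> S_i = Random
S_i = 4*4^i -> [4, 16, 64, 256, 1024]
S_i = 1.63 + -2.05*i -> [1.63, -0.42, -2.47, -4.52, -6.57]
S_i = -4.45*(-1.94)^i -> [-4.45, 8.63, -16.75, 32.49, -63.03]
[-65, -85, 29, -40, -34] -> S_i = Random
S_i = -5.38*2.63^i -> [-5.38, -14.15, -37.21, -97.87, -257.4]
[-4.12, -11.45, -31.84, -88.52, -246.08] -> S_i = -4.12*2.78^i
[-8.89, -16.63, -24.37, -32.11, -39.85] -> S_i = -8.89 + -7.74*i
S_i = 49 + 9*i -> [49, 58, 67, 76, 85]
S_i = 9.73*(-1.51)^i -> [9.73, -14.69, 22.19, -33.5, 50.58]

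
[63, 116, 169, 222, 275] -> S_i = 63 + 53*i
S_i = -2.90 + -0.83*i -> [-2.9, -3.73, -4.56, -5.39, -6.22]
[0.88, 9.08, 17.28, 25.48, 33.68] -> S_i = 0.88 + 8.20*i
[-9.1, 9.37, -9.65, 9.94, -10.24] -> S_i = -9.10*(-1.03)^i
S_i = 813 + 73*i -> [813, 886, 959, 1032, 1105]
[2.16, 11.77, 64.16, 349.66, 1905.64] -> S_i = 2.16*5.45^i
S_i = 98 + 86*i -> [98, 184, 270, 356, 442]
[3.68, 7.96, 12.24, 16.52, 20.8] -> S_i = 3.68 + 4.28*i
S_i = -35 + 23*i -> [-35, -12, 11, 34, 57]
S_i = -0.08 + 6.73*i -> [-0.08, 6.65, 13.38, 20.11, 26.84]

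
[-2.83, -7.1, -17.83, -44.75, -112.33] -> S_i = -2.83*2.51^i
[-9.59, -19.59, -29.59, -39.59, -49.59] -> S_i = -9.59 + -10.00*i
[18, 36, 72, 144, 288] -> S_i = 18*2^i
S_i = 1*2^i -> [1, 2, 4, 8, 16]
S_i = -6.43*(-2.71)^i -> [-6.43, 17.43, -47.22, 127.97, -346.81]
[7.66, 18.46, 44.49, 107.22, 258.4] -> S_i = 7.66*2.41^i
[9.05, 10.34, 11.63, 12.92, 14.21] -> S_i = 9.05 + 1.29*i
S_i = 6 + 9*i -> [6, 15, 24, 33, 42]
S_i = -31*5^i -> [-31, -155, -775, -3875, -19375]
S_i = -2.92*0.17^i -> [-2.92, -0.5, -0.08, -0.01, -0.0]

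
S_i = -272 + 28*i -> [-272, -244, -216, -188, -160]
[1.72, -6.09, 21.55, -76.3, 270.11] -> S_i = 1.72*(-3.54)^i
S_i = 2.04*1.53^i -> [2.04, 3.12, 4.78, 7.31, 11.18]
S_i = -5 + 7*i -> [-5, 2, 9, 16, 23]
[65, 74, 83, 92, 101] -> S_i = 65 + 9*i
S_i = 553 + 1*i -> [553, 554, 555, 556, 557]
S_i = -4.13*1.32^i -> [-4.13, -5.45, -7.2, -9.5, -12.54]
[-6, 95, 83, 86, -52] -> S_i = Random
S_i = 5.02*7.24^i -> [5.02, 36.34, 263.14, 1905.11, 13792.98]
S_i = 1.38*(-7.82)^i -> [1.38, -10.79, 84.39, -659.93, 5160.67]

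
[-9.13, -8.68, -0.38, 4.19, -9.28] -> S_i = Random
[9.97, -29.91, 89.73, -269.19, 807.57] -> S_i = 9.97*(-3.00)^i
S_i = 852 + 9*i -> [852, 861, 870, 879, 888]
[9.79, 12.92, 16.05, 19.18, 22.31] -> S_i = 9.79 + 3.13*i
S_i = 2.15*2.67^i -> [2.15, 5.74, 15.33, 40.92, 109.27]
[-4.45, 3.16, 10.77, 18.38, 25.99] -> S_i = -4.45 + 7.61*i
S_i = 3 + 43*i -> [3, 46, 89, 132, 175]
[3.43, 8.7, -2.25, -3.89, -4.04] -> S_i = Random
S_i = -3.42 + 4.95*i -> [-3.42, 1.53, 6.48, 11.43, 16.38]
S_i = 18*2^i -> [18, 36, 72, 144, 288]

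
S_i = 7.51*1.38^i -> [7.51, 10.36, 14.3, 19.74, 27.24]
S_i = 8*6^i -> [8, 48, 288, 1728, 10368]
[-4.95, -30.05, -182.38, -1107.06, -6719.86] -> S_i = -4.95*6.07^i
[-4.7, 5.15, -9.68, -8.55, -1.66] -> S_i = Random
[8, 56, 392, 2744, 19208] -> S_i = 8*7^i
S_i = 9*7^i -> [9, 63, 441, 3087, 21609]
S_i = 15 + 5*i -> [15, 20, 25, 30, 35]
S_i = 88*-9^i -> [88, -792, 7128, -64152, 577368]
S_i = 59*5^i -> [59, 295, 1475, 7375, 36875]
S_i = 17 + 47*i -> [17, 64, 111, 158, 205]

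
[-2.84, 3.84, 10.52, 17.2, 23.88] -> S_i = -2.84 + 6.68*i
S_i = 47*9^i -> [47, 423, 3807, 34263, 308367]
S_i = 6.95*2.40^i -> [6.95, 16.68, 40.03, 96.08, 230.58]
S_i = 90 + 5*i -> [90, 95, 100, 105, 110]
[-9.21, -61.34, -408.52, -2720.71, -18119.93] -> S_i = -9.21*6.66^i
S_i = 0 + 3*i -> [0, 3, 6, 9, 12]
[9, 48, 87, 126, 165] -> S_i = 9 + 39*i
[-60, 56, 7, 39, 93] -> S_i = Random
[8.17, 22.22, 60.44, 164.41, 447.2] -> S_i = 8.17*2.72^i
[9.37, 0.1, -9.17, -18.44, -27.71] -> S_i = 9.37 + -9.27*i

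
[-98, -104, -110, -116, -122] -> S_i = -98 + -6*i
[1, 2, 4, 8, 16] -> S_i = 1*2^i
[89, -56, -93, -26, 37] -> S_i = Random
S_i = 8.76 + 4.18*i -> [8.76, 12.94, 17.12, 21.3, 25.48]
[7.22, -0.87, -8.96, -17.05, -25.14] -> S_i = 7.22 + -8.09*i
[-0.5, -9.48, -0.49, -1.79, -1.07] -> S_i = Random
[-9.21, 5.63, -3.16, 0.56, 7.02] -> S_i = Random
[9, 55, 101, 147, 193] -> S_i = 9 + 46*i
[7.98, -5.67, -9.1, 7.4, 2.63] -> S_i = Random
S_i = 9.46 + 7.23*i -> [9.46, 16.69, 23.92, 31.15, 38.38]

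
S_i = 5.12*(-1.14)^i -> [5.12, -5.84, 6.65, -7.59, 8.65]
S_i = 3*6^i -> [3, 18, 108, 648, 3888]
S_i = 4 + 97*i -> [4, 101, 198, 295, 392]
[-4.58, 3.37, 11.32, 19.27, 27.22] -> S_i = -4.58 + 7.95*i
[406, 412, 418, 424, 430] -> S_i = 406 + 6*i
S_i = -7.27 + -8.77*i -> [-7.27, -16.04, -24.81, -33.58, -42.35]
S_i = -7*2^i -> [-7, -14, -28, -56, -112]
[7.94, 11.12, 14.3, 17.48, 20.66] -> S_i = 7.94 + 3.18*i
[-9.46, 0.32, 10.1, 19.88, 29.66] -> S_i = -9.46 + 9.78*i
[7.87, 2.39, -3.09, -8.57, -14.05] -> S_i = 7.87 + -5.48*i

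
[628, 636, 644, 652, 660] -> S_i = 628 + 8*i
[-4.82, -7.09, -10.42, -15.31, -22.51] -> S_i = -4.82*1.47^i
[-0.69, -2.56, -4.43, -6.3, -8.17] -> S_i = -0.69 + -1.87*i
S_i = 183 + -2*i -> [183, 181, 179, 177, 175]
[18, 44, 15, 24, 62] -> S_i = Random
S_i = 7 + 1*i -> [7, 8, 9, 10, 11]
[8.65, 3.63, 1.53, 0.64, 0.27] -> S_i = 8.65*0.42^i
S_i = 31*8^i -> [31, 248, 1984, 15872, 126976]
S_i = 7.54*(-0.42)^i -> [7.54, -3.17, 1.33, -0.56, 0.23]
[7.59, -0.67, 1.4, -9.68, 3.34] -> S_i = Random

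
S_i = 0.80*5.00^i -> [0.8, 4.0, 20.0, 100.0, 500.0]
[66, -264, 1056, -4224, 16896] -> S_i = 66*-4^i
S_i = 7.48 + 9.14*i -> [7.48, 16.62, 25.76, 34.9, 44.04]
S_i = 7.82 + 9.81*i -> [7.82, 17.63, 27.44, 37.25, 47.06]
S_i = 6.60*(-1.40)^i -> [6.6, -9.24, 12.94, -18.11, 25.35]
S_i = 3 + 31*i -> [3, 34, 65, 96, 127]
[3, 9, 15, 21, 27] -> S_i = 3 + 6*i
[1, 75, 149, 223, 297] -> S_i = 1 + 74*i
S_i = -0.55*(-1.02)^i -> [-0.55, 0.56, -0.57, 0.58, -0.6]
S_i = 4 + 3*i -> [4, 7, 10, 13, 16]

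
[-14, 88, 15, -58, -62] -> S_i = Random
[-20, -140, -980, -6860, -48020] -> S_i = -20*7^i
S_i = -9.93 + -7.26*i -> [-9.93, -17.19, -24.45, -31.71, -38.97]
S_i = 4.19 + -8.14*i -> [4.19, -3.95, -12.09, -20.23, -28.37]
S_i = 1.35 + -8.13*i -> [1.35, -6.78, -14.91, -23.04, -31.17]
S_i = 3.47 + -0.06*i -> [3.47, 3.41, 3.35, 3.29, 3.23]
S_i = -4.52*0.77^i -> [-4.52, -3.48, -2.68, -2.06, -1.59]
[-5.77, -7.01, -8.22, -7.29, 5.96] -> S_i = Random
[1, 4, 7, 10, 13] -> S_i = 1 + 3*i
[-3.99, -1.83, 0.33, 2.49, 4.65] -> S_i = -3.99 + 2.16*i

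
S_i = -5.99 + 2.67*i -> [-5.99, -3.32, -0.65, 2.02, 4.69]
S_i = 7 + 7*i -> [7, 14, 21, 28, 35]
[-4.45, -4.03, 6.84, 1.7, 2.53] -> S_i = Random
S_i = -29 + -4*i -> [-29, -33, -37, -41, -45]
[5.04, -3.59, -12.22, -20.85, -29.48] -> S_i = 5.04 + -8.63*i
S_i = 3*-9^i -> [3, -27, 243, -2187, 19683]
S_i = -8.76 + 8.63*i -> [-8.76, -0.13, 8.5, 17.13, 25.76]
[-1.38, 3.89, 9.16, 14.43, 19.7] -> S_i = -1.38 + 5.27*i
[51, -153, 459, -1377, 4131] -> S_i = 51*-3^i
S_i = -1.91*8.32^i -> [-1.91, -15.89, -132.21, -1100.03, -9152.22]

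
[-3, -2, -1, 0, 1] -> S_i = -3 + 1*i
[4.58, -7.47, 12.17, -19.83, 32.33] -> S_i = 4.58*(-1.63)^i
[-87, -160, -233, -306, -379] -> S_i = -87 + -73*i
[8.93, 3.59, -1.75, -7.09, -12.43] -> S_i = 8.93 + -5.34*i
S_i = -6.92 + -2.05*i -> [-6.92, -8.97, -11.02, -13.07, -15.12]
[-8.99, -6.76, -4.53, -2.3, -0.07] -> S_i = -8.99 + 2.23*i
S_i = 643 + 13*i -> [643, 656, 669, 682, 695]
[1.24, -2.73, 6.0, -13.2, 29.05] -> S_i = 1.24*(-2.20)^i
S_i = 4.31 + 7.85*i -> [4.31, 12.16, 20.01, 27.86, 35.71]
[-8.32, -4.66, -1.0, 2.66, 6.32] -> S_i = -8.32 + 3.66*i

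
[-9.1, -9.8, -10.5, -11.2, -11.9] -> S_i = -9.10 + -0.70*i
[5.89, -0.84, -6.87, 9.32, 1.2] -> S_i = Random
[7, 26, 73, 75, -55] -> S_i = Random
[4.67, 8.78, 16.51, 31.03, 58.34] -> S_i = 4.67*1.88^i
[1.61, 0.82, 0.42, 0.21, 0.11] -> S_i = 1.61*0.51^i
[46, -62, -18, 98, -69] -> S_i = Random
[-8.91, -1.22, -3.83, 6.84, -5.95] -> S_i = Random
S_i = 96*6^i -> [96, 576, 3456, 20736, 124416]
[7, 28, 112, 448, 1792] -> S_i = 7*4^i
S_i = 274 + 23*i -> [274, 297, 320, 343, 366]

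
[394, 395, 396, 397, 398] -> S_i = 394 + 1*i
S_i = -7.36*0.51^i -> [-7.36, -3.75, -1.91, -0.98, -0.5]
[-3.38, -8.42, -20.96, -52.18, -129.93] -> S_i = -3.38*2.49^i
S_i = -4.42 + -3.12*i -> [-4.42, -7.54, -10.66, -13.78, -16.9]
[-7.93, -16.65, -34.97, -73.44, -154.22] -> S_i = -7.93*2.10^i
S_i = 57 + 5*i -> [57, 62, 67, 72, 77]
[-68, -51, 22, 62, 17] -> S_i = Random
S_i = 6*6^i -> [6, 36, 216, 1296, 7776]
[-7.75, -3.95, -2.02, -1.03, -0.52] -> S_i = -7.75*0.51^i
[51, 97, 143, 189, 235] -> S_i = 51 + 46*i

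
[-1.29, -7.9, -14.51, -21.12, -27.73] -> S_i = -1.29 + -6.61*i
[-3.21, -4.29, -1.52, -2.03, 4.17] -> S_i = Random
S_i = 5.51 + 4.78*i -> [5.51, 10.29, 15.07, 19.85, 24.63]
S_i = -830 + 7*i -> [-830, -823, -816, -809, -802]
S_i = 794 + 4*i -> [794, 798, 802, 806, 810]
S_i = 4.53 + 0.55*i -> [4.53, 5.08, 5.63, 6.18, 6.73]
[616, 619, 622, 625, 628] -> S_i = 616 + 3*i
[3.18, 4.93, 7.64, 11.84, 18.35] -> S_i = 3.18*1.55^i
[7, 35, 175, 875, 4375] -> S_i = 7*5^i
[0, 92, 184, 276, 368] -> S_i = 0 + 92*i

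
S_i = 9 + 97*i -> [9, 106, 203, 300, 397]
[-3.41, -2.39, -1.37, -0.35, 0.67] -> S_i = -3.41 + 1.02*i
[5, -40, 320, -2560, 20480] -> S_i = 5*-8^i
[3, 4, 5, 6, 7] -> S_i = 3 + 1*i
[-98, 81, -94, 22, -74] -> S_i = Random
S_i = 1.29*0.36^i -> [1.29, 0.46, 0.17, 0.06, 0.02]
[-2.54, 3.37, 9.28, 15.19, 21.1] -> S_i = -2.54 + 5.91*i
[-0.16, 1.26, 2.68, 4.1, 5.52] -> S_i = -0.16 + 1.42*i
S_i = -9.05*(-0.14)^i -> [-9.05, 1.27, -0.18, 0.02, -0.0]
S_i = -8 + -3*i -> [-8, -11, -14, -17, -20]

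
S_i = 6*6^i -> [6, 36, 216, 1296, 7776]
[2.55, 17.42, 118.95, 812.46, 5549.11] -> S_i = 2.55*6.83^i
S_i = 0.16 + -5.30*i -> [0.16, -5.14, -10.44, -15.74, -21.04]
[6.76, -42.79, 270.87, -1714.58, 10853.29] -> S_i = 6.76*(-6.33)^i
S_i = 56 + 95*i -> [56, 151, 246, 341, 436]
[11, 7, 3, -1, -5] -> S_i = 11 + -4*i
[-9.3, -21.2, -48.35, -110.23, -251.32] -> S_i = -9.30*2.28^i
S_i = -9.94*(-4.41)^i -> [-9.94, 43.84, -193.31, 852.52, -3759.59]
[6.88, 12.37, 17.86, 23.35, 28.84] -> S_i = 6.88 + 5.49*i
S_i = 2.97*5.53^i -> [2.97, 16.42, 90.83, 502.26, 2777.52]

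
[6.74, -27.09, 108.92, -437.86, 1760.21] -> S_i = 6.74*(-4.02)^i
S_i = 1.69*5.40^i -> [1.69, 9.13, 49.28, 266.11, 1437.02]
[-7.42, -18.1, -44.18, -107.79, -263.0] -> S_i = -7.42*2.44^i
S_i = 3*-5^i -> [3, -15, 75, -375, 1875]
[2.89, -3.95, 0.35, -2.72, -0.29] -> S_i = Random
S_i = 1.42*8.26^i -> [1.42, 11.73, 96.88, 800.26, 6610.11]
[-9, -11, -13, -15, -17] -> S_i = -9 + -2*i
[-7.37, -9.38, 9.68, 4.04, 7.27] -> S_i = Random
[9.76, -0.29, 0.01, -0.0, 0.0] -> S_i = 9.76*(-0.03)^i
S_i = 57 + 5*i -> [57, 62, 67, 72, 77]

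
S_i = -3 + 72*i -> [-3, 69, 141, 213, 285]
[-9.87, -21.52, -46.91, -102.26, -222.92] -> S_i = -9.87*2.18^i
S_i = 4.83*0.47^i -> [4.83, 2.27, 1.07, 0.5, 0.24]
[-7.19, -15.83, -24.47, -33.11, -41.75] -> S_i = -7.19 + -8.64*i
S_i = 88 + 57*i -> [88, 145, 202, 259, 316]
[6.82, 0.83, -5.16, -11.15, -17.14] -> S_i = 6.82 + -5.99*i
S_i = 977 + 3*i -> [977, 980, 983, 986, 989]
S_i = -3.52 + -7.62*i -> [-3.52, -11.14, -18.76, -26.38, -34.0]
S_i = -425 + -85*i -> [-425, -510, -595, -680, -765]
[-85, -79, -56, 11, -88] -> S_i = Random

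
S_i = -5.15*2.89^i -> [-5.15, -14.88, -43.01, -124.31, -359.25]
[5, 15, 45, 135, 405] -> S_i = 5*3^i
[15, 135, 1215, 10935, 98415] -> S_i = 15*9^i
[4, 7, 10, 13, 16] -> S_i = 4 + 3*i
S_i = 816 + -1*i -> [816, 815, 814, 813, 812]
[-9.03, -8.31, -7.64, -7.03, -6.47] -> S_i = -9.03*0.92^i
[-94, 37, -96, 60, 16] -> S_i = Random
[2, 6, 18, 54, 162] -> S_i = 2*3^i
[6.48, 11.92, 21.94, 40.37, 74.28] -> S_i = 6.48*1.84^i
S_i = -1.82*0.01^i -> [-1.82, -0.02, -0.0, -0.0, -0.0]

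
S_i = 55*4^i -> [55, 220, 880, 3520, 14080]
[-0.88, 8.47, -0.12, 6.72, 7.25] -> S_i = Random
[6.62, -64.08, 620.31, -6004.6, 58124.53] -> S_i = 6.62*(-9.68)^i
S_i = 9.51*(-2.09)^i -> [9.51, -19.88, 41.54, -86.82, 181.45]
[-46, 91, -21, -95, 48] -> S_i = Random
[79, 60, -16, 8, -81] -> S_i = Random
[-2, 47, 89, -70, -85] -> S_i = Random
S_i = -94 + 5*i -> [-94, -89, -84, -79, -74]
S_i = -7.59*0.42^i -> [-7.59, -3.19, -1.34, -0.56, -0.24]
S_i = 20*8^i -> [20, 160, 1280, 10240, 81920]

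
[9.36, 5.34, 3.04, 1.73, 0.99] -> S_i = 9.36*0.57^i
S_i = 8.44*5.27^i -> [8.44, 44.48, 234.4, 1235.31, 6510.06]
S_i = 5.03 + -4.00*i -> [5.03, 1.03, -2.97, -6.97, -10.97]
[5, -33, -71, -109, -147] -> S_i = 5 + -38*i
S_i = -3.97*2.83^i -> [-3.97, -11.24, -31.8, -89.98, -254.65]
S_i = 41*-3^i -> [41, -123, 369, -1107, 3321]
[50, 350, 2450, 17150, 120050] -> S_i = 50*7^i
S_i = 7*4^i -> [7, 28, 112, 448, 1792]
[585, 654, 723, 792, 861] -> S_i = 585 + 69*i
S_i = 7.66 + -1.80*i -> [7.66, 5.86, 4.06, 2.26, 0.46]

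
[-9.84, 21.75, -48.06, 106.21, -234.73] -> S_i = -9.84*(-2.21)^i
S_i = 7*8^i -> [7, 56, 448, 3584, 28672]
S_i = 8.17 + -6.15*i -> [8.17, 2.02, -4.13, -10.28, -16.43]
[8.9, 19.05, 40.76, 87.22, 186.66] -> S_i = 8.90*2.14^i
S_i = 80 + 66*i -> [80, 146, 212, 278, 344]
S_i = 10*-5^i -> [10, -50, 250, -1250, 6250]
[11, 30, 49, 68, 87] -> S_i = 11 + 19*i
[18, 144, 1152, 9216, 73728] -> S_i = 18*8^i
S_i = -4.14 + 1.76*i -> [-4.14, -2.38, -0.62, 1.14, 2.9]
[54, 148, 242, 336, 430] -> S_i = 54 + 94*i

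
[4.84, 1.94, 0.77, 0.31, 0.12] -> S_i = 4.84*0.40^i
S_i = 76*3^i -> [76, 228, 684, 2052, 6156]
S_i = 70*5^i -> [70, 350, 1750, 8750, 43750]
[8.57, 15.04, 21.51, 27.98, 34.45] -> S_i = 8.57 + 6.47*i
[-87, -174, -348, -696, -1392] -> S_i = -87*2^i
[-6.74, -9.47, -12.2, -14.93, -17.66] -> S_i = -6.74 + -2.73*i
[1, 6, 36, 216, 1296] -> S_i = 1*6^i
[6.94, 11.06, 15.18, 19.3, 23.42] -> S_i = 6.94 + 4.12*i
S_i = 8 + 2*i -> [8, 10, 12, 14, 16]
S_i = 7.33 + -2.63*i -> [7.33, 4.7, 2.07, -0.56, -3.19]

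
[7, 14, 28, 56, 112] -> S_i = 7*2^i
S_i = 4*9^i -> [4, 36, 324, 2916, 26244]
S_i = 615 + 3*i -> [615, 618, 621, 624, 627]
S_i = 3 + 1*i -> [3, 4, 5, 6, 7]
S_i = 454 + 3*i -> [454, 457, 460, 463, 466]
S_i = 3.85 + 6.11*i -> [3.85, 9.96, 16.07, 22.18, 28.29]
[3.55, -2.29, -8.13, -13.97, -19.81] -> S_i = 3.55 + -5.84*i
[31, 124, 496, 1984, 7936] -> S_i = 31*4^i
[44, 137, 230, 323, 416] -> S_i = 44 + 93*i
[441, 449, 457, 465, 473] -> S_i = 441 + 8*i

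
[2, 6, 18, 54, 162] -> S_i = 2*3^i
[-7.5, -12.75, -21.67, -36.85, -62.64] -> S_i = -7.50*1.70^i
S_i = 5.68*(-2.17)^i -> [5.68, -12.33, 26.75, -58.04, 125.95]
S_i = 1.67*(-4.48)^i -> [1.67, -7.48, 33.52, -150.16, 672.71]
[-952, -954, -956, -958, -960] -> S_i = -952 + -2*i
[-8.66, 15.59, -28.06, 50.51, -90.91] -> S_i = -8.66*(-1.80)^i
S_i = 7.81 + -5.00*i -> [7.81, 2.81, -2.19, -7.19, -12.19]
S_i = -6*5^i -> [-6, -30, -150, -750, -3750]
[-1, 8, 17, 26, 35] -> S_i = -1 + 9*i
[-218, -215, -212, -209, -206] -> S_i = -218 + 3*i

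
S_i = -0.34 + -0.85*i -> [-0.34, -1.19, -2.04, -2.89, -3.74]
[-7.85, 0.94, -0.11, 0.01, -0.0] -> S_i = -7.85*(-0.12)^i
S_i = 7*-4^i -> [7, -28, 112, -448, 1792]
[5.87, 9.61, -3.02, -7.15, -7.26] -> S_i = Random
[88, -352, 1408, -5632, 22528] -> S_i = 88*-4^i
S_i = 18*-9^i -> [18, -162, 1458, -13122, 118098]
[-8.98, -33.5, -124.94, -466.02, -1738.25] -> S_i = -8.98*3.73^i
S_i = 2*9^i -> [2, 18, 162, 1458, 13122]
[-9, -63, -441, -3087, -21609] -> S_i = -9*7^i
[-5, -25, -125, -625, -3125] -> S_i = -5*5^i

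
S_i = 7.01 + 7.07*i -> [7.01, 14.08, 21.15, 28.22, 35.29]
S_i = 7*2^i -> [7, 14, 28, 56, 112]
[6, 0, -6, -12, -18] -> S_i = 6 + -6*i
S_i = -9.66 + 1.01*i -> [-9.66, -8.65, -7.64, -6.63, -5.62]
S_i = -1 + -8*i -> [-1, -9, -17, -25, -33]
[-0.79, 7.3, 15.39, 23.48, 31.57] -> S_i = -0.79 + 8.09*i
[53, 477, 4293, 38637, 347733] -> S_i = 53*9^i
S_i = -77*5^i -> [-77, -385, -1925, -9625, -48125]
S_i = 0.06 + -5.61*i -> [0.06, -5.55, -11.16, -16.77, -22.38]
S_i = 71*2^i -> [71, 142, 284, 568, 1136]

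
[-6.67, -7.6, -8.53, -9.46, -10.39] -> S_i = -6.67 + -0.93*i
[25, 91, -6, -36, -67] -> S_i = Random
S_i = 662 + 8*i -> [662, 670, 678, 686, 694]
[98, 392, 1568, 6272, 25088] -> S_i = 98*4^i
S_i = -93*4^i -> [-93, -372, -1488, -5952, -23808]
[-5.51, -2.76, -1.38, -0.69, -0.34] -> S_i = -5.51*0.50^i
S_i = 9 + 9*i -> [9, 18, 27, 36, 45]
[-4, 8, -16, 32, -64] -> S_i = -4*-2^i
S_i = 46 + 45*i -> [46, 91, 136, 181, 226]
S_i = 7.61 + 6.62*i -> [7.61, 14.23, 20.85, 27.47, 34.09]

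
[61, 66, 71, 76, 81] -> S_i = 61 + 5*i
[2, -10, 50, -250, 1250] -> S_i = 2*-5^i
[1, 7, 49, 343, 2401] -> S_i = 1*7^i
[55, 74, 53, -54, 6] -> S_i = Random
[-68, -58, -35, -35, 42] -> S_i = Random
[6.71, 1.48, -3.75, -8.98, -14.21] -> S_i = 6.71 + -5.23*i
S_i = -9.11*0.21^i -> [-9.11, -1.91, -0.4, -0.08, -0.02]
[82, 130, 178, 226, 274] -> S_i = 82 + 48*i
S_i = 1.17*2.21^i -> [1.17, 2.59, 5.71, 12.63, 27.91]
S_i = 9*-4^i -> [9, -36, 144, -576, 2304]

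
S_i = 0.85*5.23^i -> [0.85, 4.45, 23.25, 121.6, 635.95]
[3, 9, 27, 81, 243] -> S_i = 3*3^i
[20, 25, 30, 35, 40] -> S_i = 20 + 5*i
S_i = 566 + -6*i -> [566, 560, 554, 548, 542]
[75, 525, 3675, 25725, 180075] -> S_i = 75*7^i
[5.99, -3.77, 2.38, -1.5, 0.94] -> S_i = 5.99*(-0.63)^i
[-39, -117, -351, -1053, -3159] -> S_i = -39*3^i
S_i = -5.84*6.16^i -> [-5.84, -35.97, -221.6, -1365.07, -8408.83]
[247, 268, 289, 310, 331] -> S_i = 247 + 21*i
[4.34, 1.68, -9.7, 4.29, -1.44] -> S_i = Random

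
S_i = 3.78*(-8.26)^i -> [3.78, -31.22, 257.9, -2130.26, 17595.92]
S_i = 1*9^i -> [1, 9, 81, 729, 6561]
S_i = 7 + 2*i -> [7, 9, 11, 13, 15]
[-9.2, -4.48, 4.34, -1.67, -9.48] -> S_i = Random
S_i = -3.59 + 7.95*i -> [-3.59, 4.36, 12.31, 20.26, 28.21]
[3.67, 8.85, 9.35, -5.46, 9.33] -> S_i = Random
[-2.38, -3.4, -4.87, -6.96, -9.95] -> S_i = -2.38*1.43^i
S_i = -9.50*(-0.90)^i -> [-9.5, 8.55, -7.7, 6.93, -6.23]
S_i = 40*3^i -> [40, 120, 360, 1080, 3240]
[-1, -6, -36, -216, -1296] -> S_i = -1*6^i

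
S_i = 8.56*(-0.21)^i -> [8.56, -1.8, 0.38, -0.08, 0.02]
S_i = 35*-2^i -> [35, -70, 140, -280, 560]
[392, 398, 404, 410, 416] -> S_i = 392 + 6*i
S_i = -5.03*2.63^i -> [-5.03, -13.23, -34.79, -91.5, -240.65]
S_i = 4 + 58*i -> [4, 62, 120, 178, 236]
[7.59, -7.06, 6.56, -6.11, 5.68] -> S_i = 7.59*(-0.93)^i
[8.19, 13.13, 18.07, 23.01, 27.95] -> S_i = 8.19 + 4.94*i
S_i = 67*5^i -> [67, 335, 1675, 8375, 41875]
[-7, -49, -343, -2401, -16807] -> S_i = -7*7^i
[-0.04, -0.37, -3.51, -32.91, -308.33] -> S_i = -0.04*9.37^i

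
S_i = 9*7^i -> [9, 63, 441, 3087, 21609]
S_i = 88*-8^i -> [88, -704, 5632, -45056, 360448]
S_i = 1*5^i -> [1, 5, 25, 125, 625]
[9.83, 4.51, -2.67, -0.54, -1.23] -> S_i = Random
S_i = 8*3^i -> [8, 24, 72, 216, 648]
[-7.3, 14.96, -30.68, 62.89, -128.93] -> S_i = -7.30*(-2.05)^i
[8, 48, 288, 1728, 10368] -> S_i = 8*6^i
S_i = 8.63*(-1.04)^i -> [8.63, -8.98, 9.33, -9.71, 10.1]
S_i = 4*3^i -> [4, 12, 36, 108, 324]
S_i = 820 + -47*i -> [820, 773, 726, 679, 632]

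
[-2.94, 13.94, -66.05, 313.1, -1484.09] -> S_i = -2.94*(-4.74)^i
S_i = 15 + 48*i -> [15, 63, 111, 159, 207]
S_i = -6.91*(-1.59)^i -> [-6.91, 10.99, -17.47, 27.78, -44.16]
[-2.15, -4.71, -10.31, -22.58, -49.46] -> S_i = -2.15*2.19^i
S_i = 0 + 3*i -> [0, 3, 6, 9, 12]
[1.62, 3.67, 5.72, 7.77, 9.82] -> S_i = 1.62 + 2.05*i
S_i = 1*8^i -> [1, 8, 64, 512, 4096]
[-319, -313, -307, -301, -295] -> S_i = -319 + 6*i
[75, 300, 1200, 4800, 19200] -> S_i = 75*4^i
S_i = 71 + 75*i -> [71, 146, 221, 296, 371]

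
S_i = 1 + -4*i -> [1, -3, -7, -11, -15]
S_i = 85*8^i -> [85, 680, 5440, 43520, 348160]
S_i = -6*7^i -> [-6, -42, -294, -2058, -14406]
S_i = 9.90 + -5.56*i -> [9.9, 4.34, -1.22, -6.78, -12.34]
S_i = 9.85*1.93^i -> [9.85, 19.01, 36.69, 70.81, 136.67]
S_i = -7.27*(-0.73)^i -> [-7.27, 5.31, -3.87, 2.83, -2.06]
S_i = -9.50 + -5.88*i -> [-9.5, -15.38, -21.26, -27.14, -33.02]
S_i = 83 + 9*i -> [83, 92, 101, 110, 119]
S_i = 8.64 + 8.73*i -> [8.64, 17.37, 26.1, 34.83, 43.56]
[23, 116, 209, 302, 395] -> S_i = 23 + 93*i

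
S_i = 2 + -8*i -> [2, -6, -14, -22, -30]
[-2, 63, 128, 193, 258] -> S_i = -2 + 65*i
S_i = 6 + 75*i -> [6, 81, 156, 231, 306]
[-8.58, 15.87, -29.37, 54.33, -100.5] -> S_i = -8.58*(-1.85)^i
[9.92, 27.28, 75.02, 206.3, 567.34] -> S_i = 9.92*2.75^i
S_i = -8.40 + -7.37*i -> [-8.4, -15.77, -23.14, -30.51, -37.88]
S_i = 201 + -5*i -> [201, 196, 191, 186, 181]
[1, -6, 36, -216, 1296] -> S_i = 1*-6^i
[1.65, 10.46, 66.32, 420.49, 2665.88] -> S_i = 1.65*6.34^i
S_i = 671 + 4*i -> [671, 675, 679, 683, 687]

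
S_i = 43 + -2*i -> [43, 41, 39, 37, 35]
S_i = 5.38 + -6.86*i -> [5.38, -1.48, -8.34, -15.2, -22.06]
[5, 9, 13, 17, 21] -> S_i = 5 + 4*i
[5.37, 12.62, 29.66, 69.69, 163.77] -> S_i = 5.37*2.35^i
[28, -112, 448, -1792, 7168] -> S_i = 28*-4^i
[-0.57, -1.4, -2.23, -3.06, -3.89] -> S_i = -0.57 + -0.83*i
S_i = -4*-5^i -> [-4, 20, -100, 500, -2500]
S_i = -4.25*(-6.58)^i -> [-4.25, 27.96, -184.01, 1210.78, -7966.96]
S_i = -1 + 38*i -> [-1, 37, 75, 113, 151]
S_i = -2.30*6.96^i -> [-2.3, -16.01, -111.42, -775.45, -5397.15]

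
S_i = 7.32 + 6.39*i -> [7.32, 13.71, 20.1, 26.49, 32.88]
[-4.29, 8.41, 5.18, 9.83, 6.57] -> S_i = Random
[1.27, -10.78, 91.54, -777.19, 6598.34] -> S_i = 1.27*(-8.49)^i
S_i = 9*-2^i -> [9, -18, 36, -72, 144]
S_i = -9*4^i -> [-9, -36, -144, -576, -2304]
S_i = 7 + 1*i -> [7, 8, 9, 10, 11]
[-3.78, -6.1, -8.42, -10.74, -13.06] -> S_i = -3.78 + -2.32*i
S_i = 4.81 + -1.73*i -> [4.81, 3.08, 1.35, -0.38, -2.11]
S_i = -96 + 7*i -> [-96, -89, -82, -75, -68]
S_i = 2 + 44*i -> [2, 46, 90, 134, 178]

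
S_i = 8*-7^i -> [8, -56, 392, -2744, 19208]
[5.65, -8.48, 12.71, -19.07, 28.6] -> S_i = 5.65*(-1.50)^i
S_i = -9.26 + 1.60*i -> [-9.26, -7.66, -6.06, -4.46, -2.86]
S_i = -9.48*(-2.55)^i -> [-9.48, 24.17, -61.64, 157.19, -400.84]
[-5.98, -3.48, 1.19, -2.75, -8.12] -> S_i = Random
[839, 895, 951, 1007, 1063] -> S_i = 839 + 56*i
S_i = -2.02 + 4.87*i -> [-2.02, 2.85, 7.72, 12.59, 17.46]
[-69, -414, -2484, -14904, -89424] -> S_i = -69*6^i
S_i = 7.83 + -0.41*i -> [7.83, 7.42, 7.01, 6.6, 6.19]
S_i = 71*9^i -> [71, 639, 5751, 51759, 465831]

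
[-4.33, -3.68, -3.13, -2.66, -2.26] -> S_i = -4.33*0.85^i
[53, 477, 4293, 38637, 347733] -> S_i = 53*9^i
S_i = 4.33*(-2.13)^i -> [4.33, -9.22, 19.64, -41.84, 89.13]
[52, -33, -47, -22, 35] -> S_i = Random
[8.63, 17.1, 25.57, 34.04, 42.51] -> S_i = 8.63 + 8.47*i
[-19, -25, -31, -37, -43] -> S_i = -19 + -6*i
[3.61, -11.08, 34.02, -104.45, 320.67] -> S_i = 3.61*(-3.07)^i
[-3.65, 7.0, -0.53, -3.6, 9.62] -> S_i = Random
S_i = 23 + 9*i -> [23, 32, 41, 50, 59]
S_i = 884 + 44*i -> [884, 928, 972, 1016, 1060]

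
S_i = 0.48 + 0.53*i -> [0.48, 1.01, 1.54, 2.07, 2.6]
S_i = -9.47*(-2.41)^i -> [-9.47, 22.82, -55.0, 132.56, -319.46]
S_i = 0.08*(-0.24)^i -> [0.08, -0.02, 0.0, -0.0, 0.0]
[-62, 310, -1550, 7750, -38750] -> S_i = -62*-5^i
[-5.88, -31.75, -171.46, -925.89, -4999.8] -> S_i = -5.88*5.40^i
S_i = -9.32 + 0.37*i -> [-9.32, -8.95, -8.58, -8.21, -7.84]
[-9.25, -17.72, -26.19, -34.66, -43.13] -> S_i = -9.25 + -8.47*i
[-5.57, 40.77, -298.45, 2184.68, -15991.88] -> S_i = -5.57*(-7.32)^i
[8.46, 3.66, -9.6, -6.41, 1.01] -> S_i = Random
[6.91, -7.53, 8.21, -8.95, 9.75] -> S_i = 6.91*(-1.09)^i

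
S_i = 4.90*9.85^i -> [4.9, 48.26, 475.41, 4682.79, 46125.49]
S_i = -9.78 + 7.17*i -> [-9.78, -2.61, 4.56, 11.73, 18.9]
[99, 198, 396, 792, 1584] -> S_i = 99*2^i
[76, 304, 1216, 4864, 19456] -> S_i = 76*4^i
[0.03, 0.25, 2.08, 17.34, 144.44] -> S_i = 0.03*8.33^i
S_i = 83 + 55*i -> [83, 138, 193, 248, 303]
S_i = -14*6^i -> [-14, -84, -504, -3024, -18144]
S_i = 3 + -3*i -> [3, 0, -3, -6, -9]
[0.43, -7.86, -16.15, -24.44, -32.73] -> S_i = 0.43 + -8.29*i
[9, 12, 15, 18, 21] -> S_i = 9 + 3*i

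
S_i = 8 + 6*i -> [8, 14, 20, 26, 32]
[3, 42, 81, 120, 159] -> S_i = 3 + 39*i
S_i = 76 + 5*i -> [76, 81, 86, 91, 96]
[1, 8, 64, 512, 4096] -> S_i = 1*8^i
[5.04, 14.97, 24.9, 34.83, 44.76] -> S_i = 5.04 + 9.93*i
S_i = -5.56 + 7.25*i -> [-5.56, 1.69, 8.94, 16.19, 23.44]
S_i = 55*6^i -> [55, 330, 1980, 11880, 71280]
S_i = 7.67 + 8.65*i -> [7.67, 16.32, 24.97, 33.62, 42.27]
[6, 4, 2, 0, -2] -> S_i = 6 + -2*i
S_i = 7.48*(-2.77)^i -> [7.48, -20.72, 57.39, -158.98, 440.37]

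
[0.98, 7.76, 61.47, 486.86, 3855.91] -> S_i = 0.98*7.92^i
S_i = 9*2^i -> [9, 18, 36, 72, 144]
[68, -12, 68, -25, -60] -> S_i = Random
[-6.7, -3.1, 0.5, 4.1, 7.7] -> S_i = -6.70 + 3.60*i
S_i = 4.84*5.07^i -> [4.84, 24.54, 124.41, 630.77, 3197.99]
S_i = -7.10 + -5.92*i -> [-7.1, -13.02, -18.94, -24.86, -30.78]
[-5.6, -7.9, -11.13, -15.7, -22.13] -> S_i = -5.60*1.41^i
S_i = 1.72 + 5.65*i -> [1.72, 7.37, 13.02, 18.67, 24.32]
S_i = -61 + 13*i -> [-61, -48, -35, -22, -9]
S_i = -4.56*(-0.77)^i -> [-4.56, 3.51, -2.7, 2.08, -1.6]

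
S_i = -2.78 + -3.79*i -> [-2.78, -6.57, -10.36, -14.15, -17.94]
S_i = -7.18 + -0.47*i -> [-7.18, -7.65, -8.12, -8.59, -9.06]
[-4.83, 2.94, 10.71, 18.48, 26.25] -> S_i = -4.83 + 7.77*i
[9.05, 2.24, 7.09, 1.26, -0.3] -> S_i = Random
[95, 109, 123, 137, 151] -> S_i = 95 + 14*i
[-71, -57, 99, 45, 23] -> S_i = Random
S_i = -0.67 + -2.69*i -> [-0.67, -3.36, -6.05, -8.74, -11.43]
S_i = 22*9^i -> [22, 198, 1782, 16038, 144342]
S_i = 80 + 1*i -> [80, 81, 82, 83, 84]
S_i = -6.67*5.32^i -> [-6.67, -35.48, -188.78, -1004.29, -5342.84]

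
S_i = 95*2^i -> [95, 190, 380, 760, 1520]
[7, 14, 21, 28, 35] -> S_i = 7 + 7*i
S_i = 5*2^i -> [5, 10, 20, 40, 80]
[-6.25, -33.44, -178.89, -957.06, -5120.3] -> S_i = -6.25*5.35^i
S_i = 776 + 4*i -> [776, 780, 784, 788, 792]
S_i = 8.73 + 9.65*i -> [8.73, 18.38, 28.03, 37.68, 47.33]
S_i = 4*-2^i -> [4, -8, 16, -32, 64]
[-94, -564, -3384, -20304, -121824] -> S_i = -94*6^i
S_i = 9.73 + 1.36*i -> [9.73, 11.09, 12.45, 13.81, 15.17]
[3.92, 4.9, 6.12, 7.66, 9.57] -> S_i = 3.92*1.25^i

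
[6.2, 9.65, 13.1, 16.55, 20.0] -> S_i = 6.20 + 3.45*i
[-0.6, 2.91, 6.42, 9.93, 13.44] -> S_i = -0.60 + 3.51*i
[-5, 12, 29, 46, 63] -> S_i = -5 + 17*i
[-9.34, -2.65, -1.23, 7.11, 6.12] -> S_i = Random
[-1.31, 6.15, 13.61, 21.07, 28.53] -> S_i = -1.31 + 7.46*i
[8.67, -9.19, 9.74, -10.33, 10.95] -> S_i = 8.67*(-1.06)^i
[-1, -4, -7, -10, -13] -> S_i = -1 + -3*i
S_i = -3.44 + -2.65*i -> [-3.44, -6.09, -8.74, -11.39, -14.04]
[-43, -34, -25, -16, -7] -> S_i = -43 + 9*i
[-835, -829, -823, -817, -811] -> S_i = -835 + 6*i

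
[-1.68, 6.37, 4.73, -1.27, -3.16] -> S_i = Random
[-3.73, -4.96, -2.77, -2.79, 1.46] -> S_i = Random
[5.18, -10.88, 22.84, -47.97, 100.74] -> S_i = 5.18*(-2.10)^i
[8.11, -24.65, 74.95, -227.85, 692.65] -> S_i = 8.11*(-3.04)^i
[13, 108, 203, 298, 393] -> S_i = 13 + 95*i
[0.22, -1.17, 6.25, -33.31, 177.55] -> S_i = 0.22*(-5.33)^i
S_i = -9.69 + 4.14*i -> [-9.69, -5.55, -1.41, 2.73, 6.87]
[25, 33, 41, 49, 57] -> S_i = 25 + 8*i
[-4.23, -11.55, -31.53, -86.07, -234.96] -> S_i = -4.23*2.73^i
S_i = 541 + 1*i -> [541, 542, 543, 544, 545]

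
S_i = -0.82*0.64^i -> [-0.82, -0.52, -0.34, -0.21, -0.14]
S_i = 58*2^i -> [58, 116, 232, 464, 928]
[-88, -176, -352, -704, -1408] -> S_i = -88*2^i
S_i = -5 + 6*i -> [-5, 1, 7, 13, 19]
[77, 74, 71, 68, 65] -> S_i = 77 + -3*i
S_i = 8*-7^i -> [8, -56, 392, -2744, 19208]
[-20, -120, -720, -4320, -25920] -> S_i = -20*6^i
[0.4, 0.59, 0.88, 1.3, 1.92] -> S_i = 0.40*1.48^i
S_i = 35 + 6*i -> [35, 41, 47, 53, 59]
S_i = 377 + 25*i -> [377, 402, 427, 452, 477]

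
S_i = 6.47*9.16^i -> [6.47, 59.27, 542.87, 4972.68, 45549.77]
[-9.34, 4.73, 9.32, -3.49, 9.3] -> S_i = Random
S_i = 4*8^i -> [4, 32, 256, 2048, 16384]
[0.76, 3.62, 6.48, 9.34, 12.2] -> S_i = 0.76 + 2.86*i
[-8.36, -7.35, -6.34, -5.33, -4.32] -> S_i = -8.36 + 1.01*i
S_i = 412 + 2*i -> [412, 414, 416, 418, 420]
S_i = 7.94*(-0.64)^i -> [7.94, -5.08, 3.25, -2.08, 1.33]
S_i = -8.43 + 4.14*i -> [-8.43, -4.29, -0.15, 3.99, 8.13]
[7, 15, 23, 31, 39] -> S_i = 7 + 8*i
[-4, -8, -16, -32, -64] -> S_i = -4*2^i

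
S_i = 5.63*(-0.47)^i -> [5.63, -2.65, 1.24, -0.58, 0.27]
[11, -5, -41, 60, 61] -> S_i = Random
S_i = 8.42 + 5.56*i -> [8.42, 13.98, 19.54, 25.1, 30.66]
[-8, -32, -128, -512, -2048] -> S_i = -8*4^i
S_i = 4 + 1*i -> [4, 5, 6, 7, 8]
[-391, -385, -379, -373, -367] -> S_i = -391 + 6*i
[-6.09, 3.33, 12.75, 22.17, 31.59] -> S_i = -6.09 + 9.42*i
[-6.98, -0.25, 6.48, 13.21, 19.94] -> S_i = -6.98 + 6.73*i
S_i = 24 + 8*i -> [24, 32, 40, 48, 56]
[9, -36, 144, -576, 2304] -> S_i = 9*-4^i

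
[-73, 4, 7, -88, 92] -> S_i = Random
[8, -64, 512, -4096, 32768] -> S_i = 8*-8^i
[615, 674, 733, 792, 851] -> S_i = 615 + 59*i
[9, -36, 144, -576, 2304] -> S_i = 9*-4^i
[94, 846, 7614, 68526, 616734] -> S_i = 94*9^i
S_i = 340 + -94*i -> [340, 246, 152, 58, -36]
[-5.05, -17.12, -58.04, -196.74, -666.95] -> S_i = -5.05*3.39^i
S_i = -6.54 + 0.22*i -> [-6.54, -6.32, -6.1, -5.88, -5.66]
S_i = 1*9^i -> [1, 9, 81, 729, 6561]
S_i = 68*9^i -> [68, 612, 5508, 49572, 446148]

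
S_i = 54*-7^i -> [54, -378, 2646, -18522, 129654]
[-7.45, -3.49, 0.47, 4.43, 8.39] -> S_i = -7.45 + 3.96*i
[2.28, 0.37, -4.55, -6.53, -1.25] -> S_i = Random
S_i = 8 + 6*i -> [8, 14, 20, 26, 32]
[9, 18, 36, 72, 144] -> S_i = 9*2^i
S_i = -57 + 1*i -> [-57, -56, -55, -54, -53]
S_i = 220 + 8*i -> [220, 228, 236, 244, 252]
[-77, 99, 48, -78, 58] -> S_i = Random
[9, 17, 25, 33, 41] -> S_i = 9 + 8*i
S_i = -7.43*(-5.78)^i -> [-7.43, 42.95, -248.22, 1434.74, -8292.78]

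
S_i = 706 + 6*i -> [706, 712, 718, 724, 730]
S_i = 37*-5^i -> [37, -185, 925, -4625, 23125]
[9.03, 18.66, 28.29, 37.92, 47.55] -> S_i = 9.03 + 9.63*i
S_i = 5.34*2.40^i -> [5.34, 12.82, 30.76, 73.82, 177.17]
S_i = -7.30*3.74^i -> [-7.3, -27.3, -102.11, -381.89, -1428.27]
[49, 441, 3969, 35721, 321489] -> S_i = 49*9^i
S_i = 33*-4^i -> [33, -132, 528, -2112, 8448]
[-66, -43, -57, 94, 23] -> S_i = Random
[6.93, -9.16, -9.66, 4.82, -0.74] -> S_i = Random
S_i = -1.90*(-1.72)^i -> [-1.9, 3.27, -5.62, 9.67, -16.63]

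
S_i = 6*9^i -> [6, 54, 486, 4374, 39366]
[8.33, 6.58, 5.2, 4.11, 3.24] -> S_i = 8.33*0.79^i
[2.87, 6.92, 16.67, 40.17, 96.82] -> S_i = 2.87*2.41^i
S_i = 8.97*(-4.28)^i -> [8.97, -38.39, 164.32, -703.27, 3010.01]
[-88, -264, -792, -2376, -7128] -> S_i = -88*3^i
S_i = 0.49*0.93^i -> [0.49, 0.46, 0.42, 0.39, 0.37]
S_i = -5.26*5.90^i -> [-5.26, -31.03, -183.1, -1080.29, -6373.73]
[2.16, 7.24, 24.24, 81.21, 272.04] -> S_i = 2.16*3.35^i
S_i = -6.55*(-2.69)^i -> [-6.55, 17.62, -47.4, 127.5, -342.97]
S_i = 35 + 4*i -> [35, 39, 43, 47, 51]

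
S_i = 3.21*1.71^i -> [3.21, 5.49, 9.39, 16.05, 27.45]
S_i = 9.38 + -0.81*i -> [9.38, 8.57, 7.76, 6.95, 6.14]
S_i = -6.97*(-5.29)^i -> [-6.97, 36.87, -195.05, 1031.81, -5458.28]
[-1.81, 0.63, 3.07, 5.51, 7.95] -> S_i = -1.81 + 2.44*i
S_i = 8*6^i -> [8, 48, 288, 1728, 10368]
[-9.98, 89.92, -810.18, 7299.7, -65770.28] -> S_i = -9.98*(-9.01)^i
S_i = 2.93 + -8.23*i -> [2.93, -5.3, -13.53, -21.76, -29.99]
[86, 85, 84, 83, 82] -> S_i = 86 + -1*i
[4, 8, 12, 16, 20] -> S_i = 4 + 4*i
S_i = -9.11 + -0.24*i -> [-9.11, -9.35, -9.59, -9.83, -10.07]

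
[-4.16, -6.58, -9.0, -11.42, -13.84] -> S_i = -4.16 + -2.42*i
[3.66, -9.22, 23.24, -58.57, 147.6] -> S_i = 3.66*(-2.52)^i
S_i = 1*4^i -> [1, 4, 16, 64, 256]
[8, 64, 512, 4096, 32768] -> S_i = 8*8^i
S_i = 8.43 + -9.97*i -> [8.43, -1.54, -11.51, -21.48, -31.45]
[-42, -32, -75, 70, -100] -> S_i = Random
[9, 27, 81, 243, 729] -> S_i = 9*3^i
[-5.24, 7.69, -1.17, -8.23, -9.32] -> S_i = Random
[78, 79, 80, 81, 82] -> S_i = 78 + 1*i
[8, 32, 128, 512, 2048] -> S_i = 8*4^i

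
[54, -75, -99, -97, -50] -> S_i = Random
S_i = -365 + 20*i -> [-365, -345, -325, -305, -285]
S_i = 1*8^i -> [1, 8, 64, 512, 4096]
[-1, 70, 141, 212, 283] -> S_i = -1 + 71*i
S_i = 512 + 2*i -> [512, 514, 516, 518, 520]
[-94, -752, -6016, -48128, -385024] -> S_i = -94*8^i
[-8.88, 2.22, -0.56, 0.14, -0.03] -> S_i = -8.88*(-0.25)^i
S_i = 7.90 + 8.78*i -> [7.9, 16.68, 25.46, 34.24, 43.02]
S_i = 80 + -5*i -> [80, 75, 70, 65, 60]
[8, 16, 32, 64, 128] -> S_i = 8*2^i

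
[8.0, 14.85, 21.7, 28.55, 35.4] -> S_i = 8.00 + 6.85*i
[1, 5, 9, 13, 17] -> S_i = 1 + 4*i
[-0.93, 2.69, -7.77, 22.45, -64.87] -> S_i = -0.93*(-2.89)^i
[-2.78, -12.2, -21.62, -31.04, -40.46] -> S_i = -2.78 + -9.42*i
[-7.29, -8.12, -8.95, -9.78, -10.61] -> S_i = -7.29 + -0.83*i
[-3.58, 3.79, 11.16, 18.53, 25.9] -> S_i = -3.58 + 7.37*i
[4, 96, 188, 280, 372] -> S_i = 4 + 92*i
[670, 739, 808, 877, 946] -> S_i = 670 + 69*i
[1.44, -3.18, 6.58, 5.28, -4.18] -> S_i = Random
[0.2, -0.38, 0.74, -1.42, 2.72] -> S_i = 0.20*(-1.92)^i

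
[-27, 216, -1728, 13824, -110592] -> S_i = -27*-8^i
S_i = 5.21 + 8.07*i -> [5.21, 13.28, 21.35, 29.42, 37.49]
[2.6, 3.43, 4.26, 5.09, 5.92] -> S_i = 2.60 + 0.83*i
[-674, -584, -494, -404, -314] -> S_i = -674 + 90*i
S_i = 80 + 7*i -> [80, 87, 94, 101, 108]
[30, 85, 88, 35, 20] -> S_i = Random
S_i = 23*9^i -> [23, 207, 1863, 16767, 150903]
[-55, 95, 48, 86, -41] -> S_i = Random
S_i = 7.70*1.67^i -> [7.7, 12.86, 21.47, 35.86, 59.89]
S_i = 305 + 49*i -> [305, 354, 403, 452, 501]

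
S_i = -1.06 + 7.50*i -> [-1.06, 6.44, 13.94, 21.44, 28.94]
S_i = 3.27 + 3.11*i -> [3.27, 6.38, 9.49, 12.6, 15.71]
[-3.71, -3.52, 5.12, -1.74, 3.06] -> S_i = Random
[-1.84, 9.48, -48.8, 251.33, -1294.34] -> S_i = -1.84*(-5.15)^i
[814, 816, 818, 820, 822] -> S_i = 814 + 2*i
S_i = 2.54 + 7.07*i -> [2.54, 9.61, 16.68, 23.75, 30.82]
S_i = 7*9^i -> [7, 63, 567, 5103, 45927]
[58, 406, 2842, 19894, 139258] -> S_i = 58*7^i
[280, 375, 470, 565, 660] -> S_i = 280 + 95*i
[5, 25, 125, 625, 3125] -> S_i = 5*5^i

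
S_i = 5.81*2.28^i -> [5.81, 13.25, 30.2, 68.86, 157.01]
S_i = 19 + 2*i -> [19, 21, 23, 25, 27]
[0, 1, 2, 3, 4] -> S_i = 0 + 1*i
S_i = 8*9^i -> [8, 72, 648, 5832, 52488]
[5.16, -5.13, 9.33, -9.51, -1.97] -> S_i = Random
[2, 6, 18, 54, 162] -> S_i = 2*3^i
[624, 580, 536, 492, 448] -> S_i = 624 + -44*i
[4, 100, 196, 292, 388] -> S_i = 4 + 96*i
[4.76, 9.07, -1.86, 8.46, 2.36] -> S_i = Random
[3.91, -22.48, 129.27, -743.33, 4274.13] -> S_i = 3.91*(-5.75)^i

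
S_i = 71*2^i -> [71, 142, 284, 568, 1136]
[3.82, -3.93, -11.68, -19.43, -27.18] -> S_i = 3.82 + -7.75*i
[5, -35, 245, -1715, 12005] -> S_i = 5*-7^i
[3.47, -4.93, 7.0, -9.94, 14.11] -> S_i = 3.47*(-1.42)^i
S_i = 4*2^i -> [4, 8, 16, 32, 64]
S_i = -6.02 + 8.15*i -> [-6.02, 2.13, 10.28, 18.43, 26.58]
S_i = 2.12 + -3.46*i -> [2.12, -1.34, -4.8, -8.26, -11.72]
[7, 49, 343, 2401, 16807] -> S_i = 7*7^i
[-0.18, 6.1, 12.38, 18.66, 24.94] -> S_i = -0.18 + 6.28*i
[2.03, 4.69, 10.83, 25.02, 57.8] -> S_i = 2.03*2.31^i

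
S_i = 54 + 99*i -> [54, 153, 252, 351, 450]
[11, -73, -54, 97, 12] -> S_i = Random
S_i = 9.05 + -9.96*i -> [9.05, -0.91, -10.87, -20.83, -30.79]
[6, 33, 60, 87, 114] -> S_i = 6 + 27*i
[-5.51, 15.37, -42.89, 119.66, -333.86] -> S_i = -5.51*(-2.79)^i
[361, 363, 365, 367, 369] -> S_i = 361 + 2*i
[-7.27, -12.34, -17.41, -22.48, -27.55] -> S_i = -7.27 + -5.07*i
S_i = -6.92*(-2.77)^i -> [-6.92, 19.17, -53.1, 147.08, -407.4]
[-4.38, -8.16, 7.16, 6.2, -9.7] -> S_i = Random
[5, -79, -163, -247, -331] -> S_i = 5 + -84*i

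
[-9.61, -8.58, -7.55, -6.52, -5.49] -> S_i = -9.61 + 1.03*i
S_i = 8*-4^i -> [8, -32, 128, -512, 2048]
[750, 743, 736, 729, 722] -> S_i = 750 + -7*i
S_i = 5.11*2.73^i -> [5.11, 13.95, 38.08, 103.97, 283.84]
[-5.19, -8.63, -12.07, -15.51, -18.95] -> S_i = -5.19 + -3.44*i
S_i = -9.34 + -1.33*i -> [-9.34, -10.67, -12.0, -13.33, -14.66]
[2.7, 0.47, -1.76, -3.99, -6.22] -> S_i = 2.70 + -2.23*i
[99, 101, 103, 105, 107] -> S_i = 99 + 2*i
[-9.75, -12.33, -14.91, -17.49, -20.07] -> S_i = -9.75 + -2.58*i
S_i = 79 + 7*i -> [79, 86, 93, 100, 107]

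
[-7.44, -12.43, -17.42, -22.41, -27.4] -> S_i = -7.44 + -4.99*i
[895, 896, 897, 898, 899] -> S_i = 895 + 1*i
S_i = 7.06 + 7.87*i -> [7.06, 14.93, 22.8, 30.67, 38.54]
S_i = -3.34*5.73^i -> [-3.34, -19.14, -109.66, -628.36, -3600.52]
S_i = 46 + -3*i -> [46, 43, 40, 37, 34]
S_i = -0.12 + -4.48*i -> [-0.12, -4.6, -9.08, -13.56, -18.04]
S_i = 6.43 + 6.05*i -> [6.43, 12.48, 18.53, 24.58, 30.63]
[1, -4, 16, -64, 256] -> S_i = 1*-4^i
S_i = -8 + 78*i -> [-8, 70, 148, 226, 304]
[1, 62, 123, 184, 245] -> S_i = 1 + 61*i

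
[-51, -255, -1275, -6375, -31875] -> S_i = -51*5^i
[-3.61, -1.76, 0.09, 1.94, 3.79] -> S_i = -3.61 + 1.85*i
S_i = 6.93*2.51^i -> [6.93, 17.39, 43.66, 109.59, 275.06]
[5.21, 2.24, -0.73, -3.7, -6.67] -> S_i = 5.21 + -2.97*i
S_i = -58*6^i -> [-58, -348, -2088, -12528, -75168]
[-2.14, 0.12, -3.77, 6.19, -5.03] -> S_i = Random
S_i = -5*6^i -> [-5, -30, -180, -1080, -6480]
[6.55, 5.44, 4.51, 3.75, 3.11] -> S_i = 6.55*0.83^i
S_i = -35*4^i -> [-35, -140, -560, -2240, -8960]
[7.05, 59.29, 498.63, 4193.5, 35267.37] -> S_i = 7.05*8.41^i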